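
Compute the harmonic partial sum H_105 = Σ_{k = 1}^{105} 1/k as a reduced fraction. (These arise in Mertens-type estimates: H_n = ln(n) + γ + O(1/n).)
H_105 = 759525171909485731983968522830675502275870361/145060212702939779988529042870810778780278080

Direct summation: H_105 = 1 + 1/2 + ... + 1/105. The least common denominator is lcm(1, ..., 105) = 725301063514698899942645214354053893901390400; over this denominator the numerator is 725301063514698899942645214354053893901390400 + 362650531757349449971322607177026946950695200 + 241767021171566299980881738118017964633796800 + 181325265878674724985661303588513473475347600 + 145060212702939779988529042870810778780278080 + 120883510585783149990440869059008982316898400 + 103614437644956985706092173479150556271627200 + 90662632939337362492830651794256736737673800 + 80589007057188766660293912706005988211265600 + 72530106351469889994264521435405389390139040 + 65936460319518081812967746759459444900126400 + 60441755292891574995220434529504491158449200 + 55792389501130684610972708796465684146260800 + 51807218822478492853046086739575278135813600 + 48353404234313259996176347623603592926759360 + 45331316469668681246415325897128368368836900 + 42664768442041111761332071432591405523611200 + 40294503528594383330146956353002994105632800 + 38173740184984152628560274439687047047441600 + 36265053175734944997132260717702694695069520 + 34538145881652328568697391159716852090542400 + 32968230159759040906483873379729722450063200 + 31534828848465169562723704971915386691364800 + 30220877646445787497610217264752245579224600 + 29012042540587955997705808574162155756055616 + 27896194750565342305486354398232842073130400 + 26863002352396255553431304235335329403755200 + 25903609411239246426523043369787639067906800 + 25010381500506858618711903943243237720737600 + 24176702117156629998088173811801796463379680 + 23396808500474158062665974656582383674238400 + 22665658234834340623207662948564184184418450 + 21978820106506027270989248919819814966708800 + 21332384221020555880666035716295702761805600 + 20722887528991397141218434695830111254325440 + 20147251764297191665073478176501497052816400 + 19602731446343213511963384171731186321659200 + 19086870092492076314280137219843523523720800 + 18597463167043561536990902932155228048753600 + 18132526587867472498566130358851347347534760 + 17690269841821924388845005228147655948814400 + 17269072940826164284348695579858426045271200 + 16867466593365090696340586380326834741892800 + 16484115079879520453241936689864861225031600 + 16117801411437753332058782541201197642253120 + 15767414424232584781361852485957693345682400 + 15431937521589338296652025837320295614923200 + 15110438823222893748805108632376122789612300 + 14802062520708140815156024782735793753089600 + 14506021270293977998852904287081077878027808 + 14221589480680370587110690477530468507870400 + 13948097375282671152743177199116421036565200 + 13684925726692432074389532346302903658516800 + 13431501176198127776715652117667664701877600 + 13187292063903616362593549351891888980025280 + 12951804705619623213261521684893819533953400 + 12724580061661384209520091479895682349147200 + 12505190750253429309355951971621618860368800 + 12293238364655913558349918887356845659345600 + 12088351058578314999044086905900898231689840 + 11890181369093424589223692038591047441006400 + 11698404250237079031332987328291191837119200 + 11512715293884109522899130386572284030180800 + 11332829117417170311603831474282092092209225 + 11158477900226136922194541759293136829252160 + 10989410053253013635494624459909907483354400 + 10825389007682073133472316632150058117931200 + 10666192110510277940333017858147851380902800 + 10511609616155056520907901657305128897121600 + 10361443764495698570609217347915055627162720 + 10215507936826745069614721328930336533822400 + 10073625882148595832536739088250748526408200 + 9935631007050669862228016634987039642484800 + 9801365723171606755981692085865593160829600 + 9670680846862651999235269524720718585351872 + 9543435046246038157140068609921761761860400 + 9419494331359725973281106679922777842875200 + 9298731583521780768495451466077614024376800 + 9181026120439226581552471067772834100017600 + 9066263293933736249283065179425673673767380 + 8954334117465418517810434745111776467918400 + 8845134920910962194422502614073827974407200 + 8738567030297577107742713425952456553028800 + 8634536470413082142174347789929213022635600 + 8532953688408222352266414286518281104722240 + 8433733296682545348170293190163417370946400 + 8336793833502286206237301314414412573579200 + 8242057539939760226620968344932430612515800 + 8149450151850549437557811397236560605633600 + 8058900705718876666029391270600598821126560 + 7970341357304383515853244113780812020894400 + 7883707212116292390680926242978846672841200 + 7798936166824719354221991552194127891412800 + 7715968760794669148326012918660147807461600 + 7634748036996830525712054887937409409488320 + 7555219411611446874402554316188061394806150 + 7477330551697926803532424890247978287643200 + 7401031260354070407578012391367896876544800 + 7326273368835342423663082973273271655569600 + 7253010635146988999426452143540538939013904 + 7181198648660385147946982320337167266350400 + 7110794740340185293555345238765234253935200 + 7041757898200960193617914702466542659236800 + 6974048687641335576371588599558210518282600 + 6907629176330465713739478231943370418108480 = 3797625859547428659919842614153377511379351805, so H_105 = 3797625859547428659919842614153377511379351805/725301063514698899942645214354053893901390400; reducing by gcd(3797625859547428659919842614153377511379351805, 725301063514698899942645214354053893901390400) = 5 gives 759525171909485731983968522830675502275870361/145060212702939779988529042870810778780278080 ≈ 5.23593. (The PNT-adjacent estimate ln(105) + γ ≈ 5.23118 matches within O(1/n).)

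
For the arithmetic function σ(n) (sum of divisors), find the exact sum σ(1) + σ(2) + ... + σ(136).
Σ_{n ≤ 136} σ(n) = 15305

Compute σ(n) for each 1 ≤ n ≤ 136: σ(1) = 1, σ(2) = 3, σ(3) = 4, σ(4) = 7, σ(5) = 6, σ(6) = 12, σ(7) = 8, σ(8) = 15, σ(9) = 13, σ(10) = 18, σ(11) = 12, σ(12) = 28, σ(13) = 14, σ(14) = 24, σ(15) = 24, σ(16) = 31, σ(17) = 18, σ(18) = 39, σ(19) = 20, σ(20) = 42, σ(21) = 32, σ(22) = 36, σ(23) = 24, σ(24) = 60, σ(25) = 31, σ(26) = 42, σ(27) = 40, σ(28) = 56, σ(29) = 30, σ(30) = 72, σ(31) = 32, σ(32) = 63, σ(33) = 48, σ(34) = 54, σ(35) = 48, σ(36) = 91, σ(37) = 38, σ(38) = 60, σ(39) = 56, σ(40) = 90, σ(41) = 42, σ(42) = 96, σ(43) = 44, σ(44) = 84, σ(45) = 78, σ(46) = 72, σ(47) = 48, σ(48) = 124, σ(49) = 57, σ(50) = 93, σ(51) = 72, σ(52) = 98, σ(53) = 54, σ(54) = 120, σ(55) = 72, σ(56) = 120, σ(57) = 80, σ(58) = 90, σ(59) = 60, σ(60) = 168, σ(61) = 62, σ(62) = 96, σ(63) = 104, σ(64) = 127, σ(65) = 84, σ(66) = 144, σ(67) = 68, σ(68) = 126, σ(69) = 96, σ(70) = 144, σ(71) = 72, σ(72) = 195, σ(73) = 74, σ(74) = 114, σ(75) = 124, σ(76) = 140, σ(77) = 96, σ(78) = 168, σ(79) = 80, σ(80) = 186, σ(81) = 121, σ(82) = 126, σ(83) = 84, σ(84) = 224, σ(85) = 108, σ(86) = 132, σ(87) = 120, σ(88) = 180, σ(89) = 90, σ(90) = 234, σ(91) = 112, σ(92) = 168, σ(93) = 128, σ(94) = 144, σ(95) = 120, σ(96) = 252, σ(97) = 98, σ(98) = 171, σ(99) = 156, σ(100) = 217, σ(101) = 102, σ(102) = 216, σ(103) = 104, σ(104) = 210, σ(105) = 192, σ(106) = 162, σ(107) = 108, σ(108) = 280, σ(109) = 110, σ(110) = 216, σ(111) = 152, σ(112) = 248, σ(113) = 114, σ(114) = 240, σ(115) = 144, σ(116) = 210, σ(117) = 182, σ(118) = 180, σ(119) = 144, σ(120) = 360, σ(121) = 133, σ(122) = 186, σ(123) = 168, σ(124) = 224, σ(125) = 156, σ(126) = 312, σ(127) = 128, σ(128) = 255, σ(129) = 176, σ(130) = 252, σ(131) = 132, σ(132) = 336, σ(133) = 160, σ(134) = 204, σ(135) = 240, σ(136) = 270. Summing all 136 values: 15305. (Average order: Σ_{n ≤ x} σ(n) ~ (π²/12) x². For x = 136, (π²/12)·136² ≈ 15212.35.)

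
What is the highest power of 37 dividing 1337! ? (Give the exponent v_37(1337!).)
v_37(1337!) = 36

Legendre's formula: v_p(n!) = Σ_{k ≥ 1} ⌊n / p^k⌋. For p = 37, n = 1337, the terms are:
  ⌊1337/37^1⌋ = ⌊1337/37⌋ = 36
(the next term ⌊1337/37^2⌋ = 0, terminating the sum). Summing: v_37(1337!) = 36 = 36.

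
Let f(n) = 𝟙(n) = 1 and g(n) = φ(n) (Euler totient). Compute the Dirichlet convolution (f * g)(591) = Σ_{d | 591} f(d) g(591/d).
(𝟙 * φ)(591) = 591

Divisors of 591: [1, 3, 197, 591]. For each d | 591:
  d = 1: 𝟙(1) · φ(591/1) = 1 · 392 = 392
  d = 3: 𝟙(3) · φ(591/3) = 1 · 196 = 196
  d = 197: 𝟙(197) · φ(591/197) = 1 · 2 = 2
  d = 591: 𝟙(591) · φ(591/591) = 1 · 1 = 1
Summing: (𝟙 * φ)(591) = 392 + 196 + 2 + 1 = 591.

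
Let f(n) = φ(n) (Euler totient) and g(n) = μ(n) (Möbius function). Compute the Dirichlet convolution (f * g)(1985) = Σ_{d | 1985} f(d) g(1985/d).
(φ * μ)(1985) = 1185

Divisors of 1985: [1, 5, 397, 1985]. For each d | 1985:
  d = 1: φ(1) · μ(1985/1) = 1 · 1 = 1
  d = 5: φ(5) · μ(1985/5) = 4 · -1 = -4
  d = 397: φ(397) · μ(1985/397) = 396 · -1 = -396
  d = 1985: φ(1985) · μ(1985/1985) = 1584 · 1 = 1584
Summing: (φ * μ)(1985) = 1 + -4 + -396 + 1584 = 1185.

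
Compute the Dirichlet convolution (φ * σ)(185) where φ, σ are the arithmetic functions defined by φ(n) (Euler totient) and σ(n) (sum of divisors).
(φ * σ)(185) = 740

Divisors of 185: [1, 5, 37, 185]. For each d | 185:
  d = 1: φ(1) · σ(185/1) = 1 · 228 = 228
  d = 5: φ(5) · σ(185/5) = 4 · 38 = 152
  d = 37: φ(37) · σ(185/37) = 36 · 6 = 216
  d = 185: φ(185) · σ(185/185) = 144 · 1 = 144
Summing: (φ * σ)(185) = 228 + 152 + 216 + 144 = 740.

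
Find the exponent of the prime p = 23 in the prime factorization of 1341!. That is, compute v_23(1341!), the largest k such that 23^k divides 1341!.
v_23(1341!) = 60

Legendre's formula: v_p(n!) = Σ_{k ≥ 1} ⌊n / p^k⌋. For p = 23, n = 1341, the terms are:
  ⌊1341/23^1⌋ = ⌊1341/23⌋ = 58
  ⌊1341/23^2⌋ = ⌊1341/529⌋ = 2
(the next term ⌊1341/23^3⌋ = 0, terminating the sum). Summing: v_23(1341!) = 58 + 2 = 60.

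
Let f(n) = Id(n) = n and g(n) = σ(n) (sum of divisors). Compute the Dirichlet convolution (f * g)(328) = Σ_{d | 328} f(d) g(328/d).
(Id * σ)(328) = 4067

Divisors of 328: [1, 2, 4, 8, 41, 82, 164, 328]. For each d | 328:
  d = 1: Id(1) · σ(328/1) = 1 · 630 = 630
  d = 2: Id(2) · σ(328/2) = 2 · 294 = 588
  d = 4: Id(4) · σ(328/4) = 4 · 126 = 504
  d = 8: Id(8) · σ(328/8) = 8 · 42 = 336
  d = 41: Id(41) · σ(328/41) = 41 · 15 = 615
  d = 82: Id(82) · σ(328/82) = 82 · 7 = 574
  d = 164: Id(164) · σ(328/164) = 164 · 3 = 492
  d = 328: Id(328) · σ(328/328) = 328 · 1 = 328
Summing: (Id * σ)(328) = 630 + 588 + 504 + 336 + 615 + 574 + 492 + 328 = 4067.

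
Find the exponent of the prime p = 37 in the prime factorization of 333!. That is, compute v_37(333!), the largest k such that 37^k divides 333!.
v_37(333!) = 9

Legendre's formula: v_p(n!) = Σ_{k ≥ 1} ⌊n / p^k⌋. For p = 37, n = 333, the terms are:
  ⌊333/37^1⌋ = ⌊333/37⌋ = 9
(the next term ⌊333/37^2⌋ = 0, terminating the sum). Summing: v_37(333!) = 9 = 9.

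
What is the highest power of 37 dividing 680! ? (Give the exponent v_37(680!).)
v_37(680!) = 18

Legendre's formula: v_p(n!) = Σ_{k ≥ 1} ⌊n / p^k⌋. For p = 37, n = 680, the terms are:
  ⌊680/37^1⌋ = ⌊680/37⌋ = 18
(the next term ⌊680/37^2⌋ = 0, terminating the sum). Summing: v_37(680!) = 18 = 18.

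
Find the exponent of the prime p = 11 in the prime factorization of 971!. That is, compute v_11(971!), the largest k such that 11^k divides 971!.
v_11(971!) = 96

Legendre's formula: v_p(n!) = Σ_{k ≥ 1} ⌊n / p^k⌋. For p = 11, n = 971, the terms are:
  ⌊971/11^1⌋ = ⌊971/11⌋ = 88
  ⌊971/11^2⌋ = ⌊971/121⌋ = 8
(the next term ⌊971/11^3⌋ = 0, terminating the sum). Summing: v_11(971!) = 88 + 8 = 96.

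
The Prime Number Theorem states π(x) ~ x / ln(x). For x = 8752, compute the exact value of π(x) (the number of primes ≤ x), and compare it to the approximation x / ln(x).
π(8752) = 1091;  x/ln(x) ≈ 964.19;  relative error ≈ 11.62%.

Directly count primes up to 8752: π(8752) = 1091. The PNT approximation gives 8752/ln(8752) ≈ 8752/9.07704 ≈ 964.19. Relative error (π(x) − x/ln(x)) / π(x) ≈ 11.62%; the approximation is known to undercount slightly (Li(x) is a better estimate).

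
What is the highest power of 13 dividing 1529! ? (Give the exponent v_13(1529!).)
v_13(1529!) = 126

Legendre's formula: v_p(n!) = Σ_{k ≥ 1} ⌊n / p^k⌋. For p = 13, n = 1529, the terms are:
  ⌊1529/13^1⌋ = ⌊1529/13⌋ = 117
  ⌊1529/13^2⌋ = ⌊1529/169⌋ = 9
(the next term ⌊1529/13^3⌋ = 0, terminating the sum). Summing: v_13(1529!) = 117 + 9 = 126.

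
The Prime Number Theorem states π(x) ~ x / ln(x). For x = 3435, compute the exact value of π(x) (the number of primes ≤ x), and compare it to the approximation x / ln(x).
π(3435) = 481;  x/ln(x) ≈ 421.90;  relative error ≈ 12.29%.

Directly count primes up to 3435: π(3435) = 481. The PNT approximation gives 3435/ln(3435) ≈ 3435/8.14177 ≈ 421.90. Relative error (π(x) − x/ln(x)) / π(x) ≈ 12.29%; the approximation is known to undercount slightly (Li(x) is a better estimate).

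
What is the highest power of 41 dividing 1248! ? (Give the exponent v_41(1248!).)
v_41(1248!) = 30

Legendre's formula: v_p(n!) = Σ_{k ≥ 1} ⌊n / p^k⌋. For p = 41, n = 1248, the terms are:
  ⌊1248/41^1⌋ = ⌊1248/41⌋ = 30
(the next term ⌊1248/41^2⌋ = 0, terminating the sum). Summing: v_41(1248!) = 30 = 30.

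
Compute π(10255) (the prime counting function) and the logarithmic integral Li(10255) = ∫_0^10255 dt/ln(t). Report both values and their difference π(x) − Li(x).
π(10255) = 1257;  Li(10255) ≈ 1273.79;  π(x) − Li(x) ≈ -16.79.

Direct count of primes ≤ 10255 gives π(10255) = 1257. Numerical evaluation of the logarithmic integral gives Li(10255) ≈ 1273.79. The difference π(x) − Li(x) ≈ -16.79 is typically negative for small/moderate x (Li(x) overestimates), though Littlewood's theorem shows this sign changes infinitely often.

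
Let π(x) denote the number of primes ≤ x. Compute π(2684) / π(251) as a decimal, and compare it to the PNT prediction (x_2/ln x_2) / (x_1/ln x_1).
π(2684)/π(251) = 389/54 ≈ 7.2037;  PNT prediction ≈ 7.4838.

π(251) = 54 and π(2684) = 389, so π(2684)/π(251) ≈ 7.2037. The PNT-predicted ratio is (2684/ln(2684)) / (251/ln(251)) ≈ 7.4838. The two agree to within a few percent, as expected.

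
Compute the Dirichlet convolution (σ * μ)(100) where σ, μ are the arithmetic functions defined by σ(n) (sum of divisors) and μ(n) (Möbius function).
(σ * μ)(100) = 100

Divisors of 100: [1, 2, 4, 5, 10, 20, 25, 50, 100]. For each d | 100:
  d = 1: σ(1) · μ(100/1) = 1 · 0 = 0
  d = 2: σ(2) · μ(100/2) = 3 · 0 = 0
  d = 4: σ(4) · μ(100/4) = 7 · 0 = 0
  d = 5: σ(5) · μ(100/5) = 6 · 0 = 0
  d = 10: σ(10) · μ(100/10) = 18 · 1 = 18
  d = 20: σ(20) · μ(100/20) = 42 · -1 = -42
  d = 25: σ(25) · μ(100/25) = 31 · 0 = 0
  d = 50: σ(50) · μ(100/50) = 93 · -1 = -93
  d = 100: σ(100) · μ(100/100) = 217 · 1 = 217
Summing: (σ * μ)(100) = 0 + 0 + 0 + 0 + 18 + -42 + 0 + -93 + 217 = 100.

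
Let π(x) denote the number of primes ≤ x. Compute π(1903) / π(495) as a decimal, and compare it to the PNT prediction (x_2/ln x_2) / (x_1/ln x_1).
π(1903)/π(495) = 291/94 ≈ 3.0957;  PNT prediction ≈ 3.1589.

π(495) = 94 and π(1903) = 291, so π(1903)/π(495) ≈ 3.0957. The PNT-predicted ratio is (1903/ln(1903)) / (495/ln(495)) ≈ 3.1589. The two agree to within a few percent, as expected.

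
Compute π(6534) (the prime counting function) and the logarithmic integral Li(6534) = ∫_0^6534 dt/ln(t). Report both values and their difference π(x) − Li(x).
π(6534) = 844;  Li(6534) ≈ 861.49;  π(x) − Li(x) ≈ -17.49.

Direct count of primes ≤ 6534 gives π(6534) = 844. Numerical evaluation of the logarithmic integral gives Li(6534) ≈ 861.49. The difference π(x) − Li(x) ≈ -17.49 is typically negative for small/moderate x (Li(x) overestimates), though Littlewood's theorem shows this sign changes infinitely often.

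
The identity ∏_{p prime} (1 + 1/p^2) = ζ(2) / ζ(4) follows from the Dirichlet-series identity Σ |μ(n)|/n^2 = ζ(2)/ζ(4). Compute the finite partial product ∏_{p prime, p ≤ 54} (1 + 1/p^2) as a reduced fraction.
∏ = 5396954168104720000000000/3563579332076505044832837

The primes p ≤ 54 are [2, 3, 5, 7, 11, 13, 17, 19, 23, 29, 31, 37, 41, 43, 47, 53]. For each, (1 + 1/p^2) = (p^2 + 1)/p^2. Multiplying these fractions over p ∈ [2, 3, 5, 7, 11, 13, 17, 19, 23, 29, 31, 37, 41, 43, 47, 53] gives 5396954168104720000000000/3563579332076505044832837. (In the limit P → ∞ this tends to ζ(2)/ζ(4).)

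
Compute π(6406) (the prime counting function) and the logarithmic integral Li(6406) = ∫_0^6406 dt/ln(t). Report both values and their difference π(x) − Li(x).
π(6406) = 834;  Li(6406) ≈ 846.91;  π(x) − Li(x) ≈ -12.91.

Direct count of primes ≤ 6406 gives π(6406) = 834. Numerical evaluation of the logarithmic integral gives Li(6406) ≈ 846.91. The difference π(x) − Li(x) ≈ -12.91 is typically negative for small/moderate x (Li(x) overestimates), though Littlewood's theorem shows this sign changes infinitely often.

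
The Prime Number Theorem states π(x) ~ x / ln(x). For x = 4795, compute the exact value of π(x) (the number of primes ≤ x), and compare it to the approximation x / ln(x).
π(4795) = 645;  x/ln(x) ≈ 565.76;  relative error ≈ 12.29%.

Directly count primes up to 4795: π(4795) = 645. The PNT approximation gives 4795/ln(4795) ≈ 4795/8.47533 ≈ 565.76. Relative error (π(x) − x/ln(x)) / π(x) ≈ 12.29%; the approximation is known to undercount slightly (Li(x) is a better estimate).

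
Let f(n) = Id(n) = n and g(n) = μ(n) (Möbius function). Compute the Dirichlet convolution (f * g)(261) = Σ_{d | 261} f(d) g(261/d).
(Id * μ)(261) = 168

Divisors of 261: [1, 3, 9, 29, 87, 261]. For each d | 261:
  d = 1: Id(1) · μ(261/1) = 1 · 0 = 0
  d = 3: Id(3) · μ(261/3) = 3 · 1 = 3
  d = 9: Id(9) · μ(261/9) = 9 · -1 = -9
  d = 29: Id(29) · μ(261/29) = 29 · 0 = 0
  d = 87: Id(87) · μ(261/87) = 87 · -1 = -87
  d = 261: Id(261) · μ(261/261) = 261 · 1 = 261
Summing: (Id * μ)(261) = 0 + 3 + -9 + 0 + -87 + 261 = 168.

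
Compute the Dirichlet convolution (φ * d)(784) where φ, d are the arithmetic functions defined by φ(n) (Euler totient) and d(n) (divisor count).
(φ * d)(784) = 1767

Divisors of 784: [1, 2, 4, 7, 8, 14, 16, 28, 49, 56, 98, 112, 196, 392, 784]. For each d | 784:
  d = 1: φ(1) · d(784/1) = 1 · 15 = 15
  d = 2: φ(2) · d(784/2) = 1 · 12 = 12
  d = 4: φ(4) · d(784/4) = 2 · 9 = 18
  d = 7: φ(7) · d(784/7) = 6 · 10 = 60
  d = 8: φ(8) · d(784/8) = 4 · 6 = 24
  d = 14: φ(14) · d(784/14) = 6 · 8 = 48
  d = 16: φ(16) · d(784/16) = 8 · 3 = 24
  d = 28: φ(28) · d(784/28) = 12 · 6 = 72
  d = 49: φ(49) · d(784/49) = 42 · 5 = 210
  d = 56: φ(56) · d(784/56) = 24 · 4 = 96
  d = 98: φ(98) · d(784/98) = 42 · 4 = 168
  d = 112: φ(112) · d(784/112) = 48 · 2 = 96
  d = 196: φ(196) · d(784/196) = 84 · 3 = 252
  d = 392: φ(392) · d(784/392) = 168 · 2 = 336
  d = 784: φ(784) · d(784/784) = 336 · 1 = 336
Summing: (φ * d)(784) = 15 + 12 + 18 + 60 + 24 + 48 + 24 + 72 + 210 + 96 + 168 + 96 + 252 + 336 + 336 = 1767.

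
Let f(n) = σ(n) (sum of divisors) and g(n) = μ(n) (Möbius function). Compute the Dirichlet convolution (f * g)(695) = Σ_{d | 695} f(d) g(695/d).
(σ * μ)(695) = 695

Divisors of 695: [1, 5, 139, 695]. For each d | 695:
  d = 1: σ(1) · μ(695/1) = 1 · 1 = 1
  d = 5: σ(5) · μ(695/5) = 6 · -1 = -6
  d = 139: σ(139) · μ(695/139) = 140 · -1 = -140
  d = 695: σ(695) · μ(695/695) = 840 · 1 = 840
Summing: (σ * μ)(695) = 1 + -6 + -140 + 840 = 695.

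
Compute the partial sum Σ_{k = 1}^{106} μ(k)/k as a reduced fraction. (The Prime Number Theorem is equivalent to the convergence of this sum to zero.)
Σ μ(k)/k = 929718425061198046823754323082025246/571067226879172099350155277111720438005

Values of μ(k) for 1 ≤ k ≤ 106: μ(1) = 1, μ(2) = -1, μ(3) = -1, μ(5) = -1, μ(6) = 1, μ(7) = -1, μ(10) = 1, μ(11) = -1, μ(13) = -1, μ(14) = 1, μ(15) = 1, μ(17) = -1, μ(19) = -1, μ(21) = 1, μ(22) = 1, μ(23) = -1, μ(26) = 1, μ(29) = -1, μ(30) = -1, μ(31) = -1, μ(33) = 1, μ(34) = 1, μ(35) = 1, μ(37) = -1, μ(38) = 1, μ(39) = 1, μ(41) = -1, μ(42) = -1, μ(43) = -1, μ(46) = 1, μ(47) = -1, μ(51) = 1, μ(53) = -1, μ(55) = 1, μ(57) = 1, μ(58) = 1, μ(59) = -1, μ(61) = -1, μ(62) = 1, μ(65) = 1, μ(66) = -1, μ(67) = -1, μ(69) = 1, μ(70) = -1, μ(71) = -1, μ(73) = -1, μ(74) = 1, μ(77) = 1, μ(78) = -1, μ(79) = -1, μ(82) = 1, μ(83) = -1, μ(85) = 1, μ(86) = 1, μ(87) = 1, μ(89) = -1, μ(91) = 1, μ(93) = 1, μ(94) = 1, μ(95) = 1, μ(97) = -1, μ(101) = -1, μ(102) = -1, μ(103) = -1, μ(105) = -1, μ(106) = 1, with μ = 0 on non-squarefree integers. Summing μ(k)/k for k where μ(k) ≠ 0 gives 929718425061198046823754323082025246/571067226879172099350155277111720438005 ≈ 0.0016. (PNT ⟺ this sum → 0 as n → ∞.)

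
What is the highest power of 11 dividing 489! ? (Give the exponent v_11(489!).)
v_11(489!) = 48

Legendre's formula: v_p(n!) = Σ_{k ≥ 1} ⌊n / p^k⌋. For p = 11, n = 489, the terms are:
  ⌊489/11^1⌋ = ⌊489/11⌋ = 44
  ⌊489/11^2⌋ = ⌊489/121⌋ = 4
(the next term ⌊489/11^3⌋ = 0, terminating the sum). Summing: v_11(489!) = 44 + 4 = 48.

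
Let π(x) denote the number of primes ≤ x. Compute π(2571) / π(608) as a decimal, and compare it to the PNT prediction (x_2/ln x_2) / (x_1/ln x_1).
π(2571)/π(608) = 375/111 ≈ 3.3784;  PNT prediction ≈ 3.4521.

π(608) = 111 and π(2571) = 375, so π(2571)/π(608) ≈ 3.3784. The PNT-predicted ratio is (2571/ln(2571)) / (608/ln(608)) ≈ 3.4521. The two agree to within a few percent, as expected.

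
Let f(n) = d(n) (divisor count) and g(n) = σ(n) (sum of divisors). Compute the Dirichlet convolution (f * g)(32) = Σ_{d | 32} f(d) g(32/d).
(d * σ)(32) = 219

Divisors of 32: [1, 2, 4, 8, 16, 32]. For each d | 32:
  d = 1: d(1) · σ(32/1) = 1 · 63 = 63
  d = 2: d(2) · σ(32/2) = 2 · 31 = 62
  d = 4: d(4) · σ(32/4) = 3 · 15 = 45
  d = 8: d(8) · σ(32/8) = 4 · 7 = 28
  d = 16: d(16) · σ(32/16) = 5 · 3 = 15
  d = 32: d(32) · σ(32/32) = 6 · 1 = 6
Summing: (d * σ)(32) = 63 + 62 + 45 + 28 + 15 + 6 = 219.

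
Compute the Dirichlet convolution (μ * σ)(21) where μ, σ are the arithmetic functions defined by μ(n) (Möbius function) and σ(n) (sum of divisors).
(μ * σ)(21) = 21

Divisors of 21: [1, 3, 7, 21]. For each d | 21:
  d = 1: μ(1) · σ(21/1) = 1 · 32 = 32
  d = 3: μ(3) · σ(21/3) = -1 · 8 = -8
  d = 7: μ(7) · σ(21/7) = -1 · 4 = -4
  d = 21: μ(21) · σ(21/21) = 1 · 1 = 1
Summing: (μ * σ)(21) = 32 + -8 + -4 + 1 = 21.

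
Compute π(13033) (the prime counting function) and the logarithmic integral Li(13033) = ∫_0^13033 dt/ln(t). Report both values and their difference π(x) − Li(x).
π(13033) = 1552;  Li(13033) ≈ 1570.59;  π(x) − Li(x) ≈ -18.59.

Direct count of primes ≤ 13033 gives π(13033) = 1552. Numerical evaluation of the logarithmic integral gives Li(13033) ≈ 1570.59. The difference π(x) − Li(x) ≈ -18.59 is typically negative for small/moderate x (Li(x) overestimates), though Littlewood's theorem shows this sign changes infinitely often.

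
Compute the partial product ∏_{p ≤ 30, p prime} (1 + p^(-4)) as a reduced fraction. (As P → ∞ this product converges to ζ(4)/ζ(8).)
∏ = 408418518091992985088034449701042208/378893302350878356551852293056730625

The primes p ≤ 30 are [2, 3, 5, 7, 11, 13, 17, 19, 23, 29]. For each, (1 + 1/p^4) = (p^4 + 1)/p^4. Multiplying these fractions over p ∈ [2, 3, 5, 7, 11, 13, 17, 19, 23, 29] gives 408418518091992985088034449701042208/378893302350878356551852293056730625. (In the limit P → ∞ this tends to ζ(4)/ζ(8).)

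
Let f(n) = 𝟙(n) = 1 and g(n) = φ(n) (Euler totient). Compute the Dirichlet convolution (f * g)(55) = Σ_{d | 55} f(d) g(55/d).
(𝟙 * φ)(55) = 55

Divisors of 55: [1, 5, 11, 55]. For each d | 55:
  d = 1: 𝟙(1) · φ(55/1) = 1 · 40 = 40
  d = 5: 𝟙(5) · φ(55/5) = 1 · 10 = 10
  d = 11: 𝟙(11) · φ(55/11) = 1 · 4 = 4
  d = 55: 𝟙(55) · φ(55/55) = 1 · 1 = 1
Summing: (𝟙 * φ)(55) = 40 + 10 + 4 + 1 = 55.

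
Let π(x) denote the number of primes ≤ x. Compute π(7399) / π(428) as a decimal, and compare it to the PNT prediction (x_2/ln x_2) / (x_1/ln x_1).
π(7399)/π(428) = 939/82 ≈ 11.4512;  PNT prediction ≈ 11.7572.

π(428) = 82 and π(7399) = 939, so π(7399)/π(428) ≈ 11.4512. The PNT-predicted ratio is (7399/ln(7399)) / (428/ln(428)) ≈ 11.7572. The two agree to within a few percent, as expected.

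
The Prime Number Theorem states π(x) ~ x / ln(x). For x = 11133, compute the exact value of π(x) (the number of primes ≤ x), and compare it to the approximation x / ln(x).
π(11133) = 1349;  x/ln(x) ≈ 1194.83;  relative error ≈ 11.43%.

Directly count primes up to 11133: π(11133) = 1349. The PNT approximation gives 11133/ln(11133) ≈ 11133/9.31767 ≈ 1194.83. Relative error (π(x) − x/ln(x)) / π(x) ≈ 11.43%; the approximation is known to undercount slightly (Li(x) is a better estimate).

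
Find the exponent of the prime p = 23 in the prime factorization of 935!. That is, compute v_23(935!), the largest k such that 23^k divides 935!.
v_23(935!) = 41

Legendre's formula: v_p(n!) = Σ_{k ≥ 1} ⌊n / p^k⌋. For p = 23, n = 935, the terms are:
  ⌊935/23^1⌋ = ⌊935/23⌋ = 40
  ⌊935/23^2⌋ = ⌊935/529⌋ = 1
(the next term ⌊935/23^3⌋ = 0, terminating the sum). Summing: v_23(935!) = 40 + 1 = 41.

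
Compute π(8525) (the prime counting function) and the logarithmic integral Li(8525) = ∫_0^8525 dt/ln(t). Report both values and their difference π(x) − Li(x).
π(8525) = 1062;  Li(8525) ≈ 1084.63;  π(x) − Li(x) ≈ -22.63.

Direct count of primes ≤ 8525 gives π(8525) = 1062. Numerical evaluation of the logarithmic integral gives Li(8525) ≈ 1084.63. The difference π(x) − Li(x) ≈ -22.63 is typically negative for small/moderate x (Li(x) overestimates), though Littlewood's theorem shows this sign changes infinitely often.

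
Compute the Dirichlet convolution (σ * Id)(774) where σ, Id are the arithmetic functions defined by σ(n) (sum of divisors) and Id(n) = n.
(σ * Id)(774) = 14790

Divisors of 774: [1, 2, 3, 6, 9, 18, 43, 86, 129, 258, 387, 774]. For each d | 774:
  d = 1: σ(1) · Id(774/1) = 1 · 774 = 774
  d = 2: σ(2) · Id(774/2) = 3 · 387 = 1161
  d = 3: σ(3) · Id(774/3) = 4 · 258 = 1032
  d = 6: σ(6) · Id(774/6) = 12 · 129 = 1548
  d = 9: σ(9) · Id(774/9) = 13 · 86 = 1118
  d = 18: σ(18) · Id(774/18) = 39 · 43 = 1677
  d = 43: σ(43) · Id(774/43) = 44 · 18 = 792
  d = 86: σ(86) · Id(774/86) = 132 · 9 = 1188
  d = 129: σ(129) · Id(774/129) = 176 · 6 = 1056
  d = 258: σ(258) · Id(774/258) = 528 · 3 = 1584
  d = 387: σ(387) · Id(774/387) = 572 · 2 = 1144
  d = 774: σ(774) · Id(774/774) = 1716 · 1 = 1716
Summing: (σ * Id)(774) = 774 + 1161 + 1032 + 1548 + 1118 + 1677 + 792 + 1188 + 1056 + 1584 + 1144 + 1716 = 14790.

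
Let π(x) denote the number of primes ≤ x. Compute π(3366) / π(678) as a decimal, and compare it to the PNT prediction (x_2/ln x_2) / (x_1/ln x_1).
π(3366)/π(678) = 474/123 ≈ 3.8537;  PNT prediction ≈ 3.9851.

π(678) = 123 and π(3366) = 474, so π(3366)/π(678) ≈ 3.8537. The PNT-predicted ratio is (3366/ln(3366)) / (678/ln(678)) ≈ 3.9851. The two agree to within a few percent, as expected.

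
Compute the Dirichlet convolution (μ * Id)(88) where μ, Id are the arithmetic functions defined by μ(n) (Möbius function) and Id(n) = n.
(μ * Id)(88) = 40

Divisors of 88: [1, 2, 4, 8, 11, 22, 44, 88]. For each d | 88:
  d = 1: μ(1) · Id(88/1) = 1 · 88 = 88
  d = 2: μ(2) · Id(88/2) = -1 · 44 = -44
  d = 4: μ(4) · Id(88/4) = 0 · 22 = 0
  d = 8: μ(8) · Id(88/8) = 0 · 11 = 0
  d = 11: μ(11) · Id(88/11) = -1 · 8 = -8
  d = 22: μ(22) · Id(88/22) = 1 · 4 = 4
  d = 44: μ(44) · Id(88/44) = 0 · 2 = 0
  d = 88: μ(88) · Id(88/88) = 0 · 1 = 0
Summing: (μ * Id)(88) = 88 + -44 + 0 + 0 + -8 + 4 + 0 + 0 = 40.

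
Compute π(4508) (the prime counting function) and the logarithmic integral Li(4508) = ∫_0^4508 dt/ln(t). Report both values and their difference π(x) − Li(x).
π(4508) = 611;  Li(4508) ≈ 626.17;  π(x) − Li(x) ≈ -15.17.

Direct count of primes ≤ 4508 gives π(4508) = 611. Numerical evaluation of the logarithmic integral gives Li(4508) ≈ 626.17. The difference π(x) − Li(x) ≈ -15.17 is typically negative for small/moderate x (Li(x) overestimates), though Littlewood's theorem shows this sign changes infinitely often.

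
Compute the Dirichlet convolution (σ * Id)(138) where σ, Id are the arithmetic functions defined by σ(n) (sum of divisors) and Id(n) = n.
(σ * Id)(138) = 1645

Divisors of 138: [1, 2, 3, 6, 23, 46, 69, 138]. For each d | 138:
  d = 1: σ(1) · Id(138/1) = 1 · 138 = 138
  d = 2: σ(2) · Id(138/2) = 3 · 69 = 207
  d = 3: σ(3) · Id(138/3) = 4 · 46 = 184
  d = 6: σ(6) · Id(138/6) = 12 · 23 = 276
  d = 23: σ(23) · Id(138/23) = 24 · 6 = 144
  d = 46: σ(46) · Id(138/46) = 72 · 3 = 216
  d = 69: σ(69) · Id(138/69) = 96 · 2 = 192
  d = 138: σ(138) · Id(138/138) = 288 · 1 = 288
Summing: (σ * Id)(138) = 138 + 207 + 184 + 276 + 144 + 216 + 192 + 288 = 1645.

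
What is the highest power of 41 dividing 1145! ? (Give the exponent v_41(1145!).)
v_41(1145!) = 27

Legendre's formula: v_p(n!) = Σ_{k ≥ 1} ⌊n / p^k⌋. For p = 41, n = 1145, the terms are:
  ⌊1145/41^1⌋ = ⌊1145/41⌋ = 27
(the next term ⌊1145/41^2⌋ = 0, terminating the sum). Summing: v_41(1145!) = 27 = 27.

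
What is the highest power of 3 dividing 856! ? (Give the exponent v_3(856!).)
v_3(856!) = 425

Legendre's formula: v_p(n!) = Σ_{k ≥ 1} ⌊n / p^k⌋. For p = 3, n = 856, the terms are:
  ⌊856/3^1⌋ = ⌊856/3⌋ = 285
  ⌊856/3^2⌋ = ⌊856/9⌋ = 95
  ⌊856/3^3⌋ = ⌊856/27⌋ = 31
  ⌊856/3^4⌋ = ⌊856/81⌋ = 10
  ⌊856/3^5⌋ = ⌊856/243⌋ = 3
  ⌊856/3^6⌋ = ⌊856/729⌋ = 1
(the next term ⌊856/3^7⌋ = 0, terminating the sum). Summing: v_3(856!) = 285 + 95 + 31 + 10 + 3 + 1 = 425.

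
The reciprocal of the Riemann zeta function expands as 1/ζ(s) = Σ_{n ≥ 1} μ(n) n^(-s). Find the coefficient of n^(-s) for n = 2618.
μ(2618) = 1

Factor n = 2618 = 2 · 7 · 11 · 17. μ(n) = 0 if any exponent ≥ 2 (not squarefree); otherwise μ(n) = (−1)^{ω(n)} where ω(n) is the number of distinct prime factors. Applying: μ(2618) = 1.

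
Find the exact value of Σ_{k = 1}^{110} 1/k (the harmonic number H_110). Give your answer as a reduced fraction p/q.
H_110 = 812425573941376284756780362571245808659649778037/153803387341307877636928566091115101174034840640

Direct summation: H_110 = 1 + 1/2 + ... + 1/110. The least common denominator is lcm(1, ..., 110) = 8459186303771933270031071135011330564571916235200; over this denominator the numerator is 8459186303771933270031071135011330564571916235200 + 4229593151885966635015535567505665282285958117600 + 2819728767923977756677023711670443521523972078400 + 2114796575942983317507767783752832641142979058800 + 1691837260754386654006214227002266112914383247040 + 1409864383961988878338511855835221760761986039200 + 1208455186253133324290153019287332937795988033600 + 1057398287971491658753883891876416320571489529400 + 939909589307992585559007903890147840507990692800 + 845918630377193327003107113501133056457191623520 + 769016936706539388184642830455575505870174203200 + 704932191980994439169255927917610880380993019600 + 650706638751687174617774702693179274197839710400 + 604227593126566662145076509643666468897994016800 + 563945753584795551335404742334088704304794415680 + 528699143985745829376941945938208160285744764700 + 497599194339525486472415949118313562621877425600 + 469954794653996292779503951945073920253995346400 + 445220331777470172106898480790070029714311380800 + 422959315188596663501553556750566528228595811760 + 402818395417711108096717673095777645931996011200 + 384508468353269694092321415227787752935087101600 + 367790708859649272610046571087449154981387662400 + 352466095990497219584627963958805440190496509800 + 338367452150877330801242845400453222582876649408 + 325353319375843587308887351346589637098919855200 + 313303196435997528519669301296715946835996897600 + 302113796563283331072538254821833234448997008400 + 291696079440411492070036935690045881536962628800 + 281972876792397775667702371167044352152397207840 + 272876977541030105484873262419720340792642459200 + 264349571992872914688470972969104080142872382350 + 256338978902179796061547610151858501956724734400 + 248799597169762743236207974559156781310938712800 + 241691037250626664858030603857466587559197606720 + 234977397326998146389751975972536960126997673200 + 228626656858700899190028949594900826069511249600 + 222610165888735086053449240395035014857155690400 + 216902212917229058205924900897726424732613236800 + 211479657594298331750776778375283264114297905880 + 206321617165169104147099295975886111331022347200 + 201409197708855554048358836547888822965998005600 + 196725262878417052791420258953751873594695726400 + 192254234176634847046160707613893876467543550800 + 187981917861598517111801580778029568101598138560 + 183895354429824636305023285543724577490693831200 + 179982687314296452553852577340666607756849281600 + 176233047995248609792313981979402720095248254900 + 172636455179019046327164717041047562542284004800 + 169183726075438665400621422700226611291438324704 + 165866398113175162157471983039437854207292475200 + 162676659687921793654443675673294818549459927600 + 159607288750413835283605115754930765369281438400 + 156651598217998764259834650648357973417998448800 + 153803387341307877636928566091115101174034840640 + 151056898281641665536269127410916617224498504200 + 148406777259156724035632826930023343238103793600 + 145848039720205746035018467845022940768481314400 + 143376039046981919831035103983242890924947732800 + 140986438396198887833851185583522176076198603920 + 138675185307736610984115920246087386304457643200 + 136438488770515052742436631209860170396321229600 + 134272798472570369365572557698592548643998670400 + 132174785996436457344235486484552040071436191175 + 130141327750337434923554940538635854839567942080 + 128169489451089898030773805075929250978362367200 + 126256511996596018955687628880766127829431585600 + 124399798584881371618103987279578390655469356400 + 122596902953216424203348857029149718327129220800 + 120845518625313332429015301928733293779598803360 + 119143469067210327746916494859314514993970651200 + 117488698663499073194875987986268480063498836600 + 115879264435231962603165358013853843350300222400 + 114313328429350449595014474797450413034755624800 + 112789150716959110267080948466817740860958883136 + 111305082944367543026724620197517507428577845200 + 109859562386648484026377547207939357981453457600 + 108451106458614529102962450448863212366306618400 + 107078307642682699620646470063434564108505268800 + 105739828797149165875388389187641632057148952940 + 104434398811999176173223100432238648945332299200 + 103160808582584552073549647987943055665511173600 + 101917907274360641807603266686883500777974894400 + 100704598854427777024179418273944411482999002800 + 99519838867905097294483189823662712524375485120 + 98362631439208526395710129476875936797347863200 + 97232026480137164023345645230015293845654209600 + 96127117088317423523080353806946938233771775400 + 95047037121032958090236754325970006343504676800 + 93990958930799258555900790389014784050799069280 + 92958091250241024945396386099025610599691387200 + 91947677214912318152511642771862288745346915600 + 90958992513676701828291087473240113597547486400 + 89991343657148226276926288670333303878424640800 + 89044066355494034421379696158014005942862276160 + 88116523997624304896156990989701360047624127450 + 87208106224452920309598671494962170768782641600 + 86318227589509523163582358520523781271142002400 + 85446326300726598687182536717286167318908244800 + 84591863037719332700310711350113305645719162352 + 83754319839326071980505654802092381827444715200 + 82933199056587581078735991519718927103646237600 + 82128022366717798738165739174867287034678798400 + 81338329843960896827221837836647409274729963800 + 80563679083542221619343534619155529186399202240 + 79803644375206917641802557877465382684640719200 + 79057815923102180093748328364591874435251553600 + 78325799108999382129917325324178986708999224400 + 77607213796072782293863037935883766647448772800 + 76901693670653938818464283045557550587017420320 = 44683406566775695661622919941418519476280737792035, so H_110 = 44683406566775695661622919941418519476280737792035/8459186303771933270031071135011330564571916235200; reducing by gcd(44683406566775695661622919941418519476280737792035, 8459186303771933270031071135011330564571916235200) = 55 gives 812425573941376284756780362571245808659649778037/153803387341307877636928566091115101174034840640 ≈ 5.28223. (The PNT-adjacent estimate ln(110) + γ ≈ 5.27770 matches within O(1/n).)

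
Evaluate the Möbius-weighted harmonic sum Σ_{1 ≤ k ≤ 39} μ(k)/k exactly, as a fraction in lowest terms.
Σ μ(k)/k = 124873406579/2473579378270

Values of μ(k) for 1 ≤ k ≤ 39: μ(1) = 1, μ(2) = -1, μ(3) = -1, μ(5) = -1, μ(6) = 1, μ(7) = -1, μ(10) = 1, μ(11) = -1, μ(13) = -1, μ(14) = 1, μ(15) = 1, μ(17) = -1, μ(19) = -1, μ(21) = 1, μ(22) = 1, μ(23) = -1, μ(26) = 1, μ(29) = -1, μ(30) = -1, μ(31) = -1, μ(33) = 1, μ(34) = 1, μ(35) = 1, μ(37) = -1, μ(38) = 1, μ(39) = 1, with μ = 0 on non-squarefree integers. Summing μ(k)/k for k where μ(k) ≠ 0 gives 124873406579/2473579378270 ≈ 0.0505. (PNT ⟺ this sum → 0 as n → ∞.)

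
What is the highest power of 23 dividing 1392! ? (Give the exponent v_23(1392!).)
v_23(1392!) = 62

Legendre's formula: v_p(n!) = Σ_{k ≥ 1} ⌊n / p^k⌋. For p = 23, n = 1392, the terms are:
  ⌊1392/23^1⌋ = ⌊1392/23⌋ = 60
  ⌊1392/23^2⌋ = ⌊1392/529⌋ = 2
(the next term ⌊1392/23^3⌋ = 0, terminating the sum). Summing: v_23(1392!) = 60 + 2 = 62.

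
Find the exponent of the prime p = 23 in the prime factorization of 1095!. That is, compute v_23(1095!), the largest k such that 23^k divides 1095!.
v_23(1095!) = 49

Legendre's formula: v_p(n!) = Σ_{k ≥ 1} ⌊n / p^k⌋. For p = 23, n = 1095, the terms are:
  ⌊1095/23^1⌋ = ⌊1095/23⌋ = 47
  ⌊1095/23^2⌋ = ⌊1095/529⌋ = 2
(the next term ⌊1095/23^3⌋ = 0, terminating the sum). Summing: v_23(1095!) = 47 + 2 = 49.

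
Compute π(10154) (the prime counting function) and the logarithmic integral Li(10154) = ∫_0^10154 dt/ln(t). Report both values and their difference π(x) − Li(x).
π(10154) = 1246;  Li(10154) ≈ 1262.84;  π(x) − Li(x) ≈ -16.84.

Direct count of primes ≤ 10154 gives π(10154) = 1246. Numerical evaluation of the logarithmic integral gives Li(10154) ≈ 1262.84. The difference π(x) − Li(x) ≈ -16.84 is typically negative for small/moderate x (Li(x) overestimates), though Littlewood's theorem shows this sign changes infinitely often.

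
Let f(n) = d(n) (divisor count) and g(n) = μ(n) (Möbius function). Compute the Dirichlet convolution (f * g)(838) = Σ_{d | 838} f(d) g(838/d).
(d * μ)(838) = 1

Divisors of 838: [1, 2, 419, 838]. For each d | 838:
  d = 1: d(1) · μ(838/1) = 1 · 1 = 1
  d = 2: d(2) · μ(838/2) = 2 · -1 = -2
  d = 419: d(419) · μ(838/419) = 2 · -1 = -2
  d = 838: d(838) · μ(838/838) = 4 · 1 = 4
Summing: (d * μ)(838) = 1 + -2 + -2 + 4 = 1.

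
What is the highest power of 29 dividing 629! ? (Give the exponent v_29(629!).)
v_29(629!) = 21

Legendre's formula: v_p(n!) = Σ_{k ≥ 1} ⌊n / p^k⌋. For p = 29, n = 629, the terms are:
  ⌊629/29^1⌋ = ⌊629/29⌋ = 21
(the next term ⌊629/29^2⌋ = 0, terminating the sum). Summing: v_29(629!) = 21 = 21.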